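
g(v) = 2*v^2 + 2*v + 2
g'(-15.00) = -58.00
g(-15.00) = 422.00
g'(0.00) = 2.00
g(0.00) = 2.00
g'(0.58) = 4.32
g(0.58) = 3.83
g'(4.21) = 18.84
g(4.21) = 45.87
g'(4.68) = 20.72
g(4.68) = 55.16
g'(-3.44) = -11.76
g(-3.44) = 18.79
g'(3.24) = 14.96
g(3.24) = 29.48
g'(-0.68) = -0.72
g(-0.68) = 1.56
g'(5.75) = 25.00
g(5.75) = 79.62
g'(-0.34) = 0.64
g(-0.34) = 1.55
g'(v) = 4*v + 2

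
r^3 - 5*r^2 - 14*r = r*(r - 7)*(r + 2)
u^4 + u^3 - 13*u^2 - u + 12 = (u - 3)*(u - 1)*(u + 1)*(u + 4)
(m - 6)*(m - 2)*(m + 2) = m^3 - 6*m^2 - 4*m + 24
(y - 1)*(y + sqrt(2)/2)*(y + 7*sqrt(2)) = y^3 - y^2 + 15*sqrt(2)*y^2/2 - 15*sqrt(2)*y/2 + 7*y - 7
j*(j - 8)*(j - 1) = j^3 - 9*j^2 + 8*j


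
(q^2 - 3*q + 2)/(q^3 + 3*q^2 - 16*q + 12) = 1/(q + 6)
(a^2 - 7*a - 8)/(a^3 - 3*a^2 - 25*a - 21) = (a - 8)/(a^2 - 4*a - 21)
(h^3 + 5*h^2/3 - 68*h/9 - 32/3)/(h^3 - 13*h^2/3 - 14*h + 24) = (9*h^2 - 12*h - 32)/(3*(3*h^2 - 22*h + 24))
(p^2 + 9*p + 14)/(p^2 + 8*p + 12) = (p + 7)/(p + 6)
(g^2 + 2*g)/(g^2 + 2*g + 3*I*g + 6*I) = g/(g + 3*I)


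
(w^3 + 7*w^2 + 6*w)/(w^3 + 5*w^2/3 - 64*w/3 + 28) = 3*w*(w + 1)/(3*w^2 - 13*w + 14)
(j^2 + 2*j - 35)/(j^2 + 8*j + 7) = (j - 5)/(j + 1)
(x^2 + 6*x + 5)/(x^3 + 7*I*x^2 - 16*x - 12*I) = (x^2 + 6*x + 5)/(x^3 + 7*I*x^2 - 16*x - 12*I)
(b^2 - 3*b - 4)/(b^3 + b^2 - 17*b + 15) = (b^2 - 3*b - 4)/(b^3 + b^2 - 17*b + 15)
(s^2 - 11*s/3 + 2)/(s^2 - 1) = (s^2 - 11*s/3 + 2)/(s^2 - 1)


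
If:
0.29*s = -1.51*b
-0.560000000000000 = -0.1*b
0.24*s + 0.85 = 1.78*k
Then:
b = 5.60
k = -3.45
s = -29.16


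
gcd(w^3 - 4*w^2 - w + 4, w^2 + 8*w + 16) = 1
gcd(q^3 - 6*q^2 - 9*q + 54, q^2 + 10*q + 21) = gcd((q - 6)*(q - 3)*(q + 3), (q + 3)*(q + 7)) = q + 3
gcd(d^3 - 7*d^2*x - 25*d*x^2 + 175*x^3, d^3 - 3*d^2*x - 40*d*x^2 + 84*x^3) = -d + 7*x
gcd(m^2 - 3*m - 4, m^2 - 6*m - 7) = m + 1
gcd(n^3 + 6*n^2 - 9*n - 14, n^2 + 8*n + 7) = n^2 + 8*n + 7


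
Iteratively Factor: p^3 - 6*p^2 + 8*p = (p)*(p^2 - 6*p + 8) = p*(p - 2)*(p - 4)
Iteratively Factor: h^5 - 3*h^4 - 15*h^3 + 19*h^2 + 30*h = (h)*(h^4 - 3*h^3 - 15*h^2 + 19*h + 30) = h*(h - 5)*(h^3 + 2*h^2 - 5*h - 6) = h*(h - 5)*(h + 1)*(h^2 + h - 6) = h*(h - 5)*(h + 1)*(h + 3)*(h - 2)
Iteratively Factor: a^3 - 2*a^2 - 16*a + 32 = (a - 4)*(a^2 + 2*a - 8) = (a - 4)*(a - 2)*(a + 4)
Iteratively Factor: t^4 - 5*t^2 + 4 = (t - 2)*(t^3 + 2*t^2 - t - 2) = (t - 2)*(t - 1)*(t^2 + 3*t + 2) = (t - 2)*(t - 1)*(t + 1)*(t + 2)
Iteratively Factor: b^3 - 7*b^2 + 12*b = (b - 4)*(b^2 - 3*b) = b*(b - 4)*(b - 3)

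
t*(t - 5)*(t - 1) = t^3 - 6*t^2 + 5*t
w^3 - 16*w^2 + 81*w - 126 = (w - 7)*(w - 6)*(w - 3)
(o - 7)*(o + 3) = o^2 - 4*o - 21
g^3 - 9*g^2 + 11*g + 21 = (g - 7)*(g - 3)*(g + 1)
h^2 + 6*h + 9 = (h + 3)^2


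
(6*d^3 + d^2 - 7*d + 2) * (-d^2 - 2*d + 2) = -6*d^5 - 13*d^4 + 17*d^3 + 14*d^2 - 18*d + 4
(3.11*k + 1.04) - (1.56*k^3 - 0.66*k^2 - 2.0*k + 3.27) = -1.56*k^3 + 0.66*k^2 + 5.11*k - 2.23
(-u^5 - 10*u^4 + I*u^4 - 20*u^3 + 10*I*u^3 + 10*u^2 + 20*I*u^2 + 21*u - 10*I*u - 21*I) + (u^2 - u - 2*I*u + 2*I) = -u^5 - 10*u^4 + I*u^4 - 20*u^3 + 10*I*u^3 + 11*u^2 + 20*I*u^2 + 20*u - 12*I*u - 19*I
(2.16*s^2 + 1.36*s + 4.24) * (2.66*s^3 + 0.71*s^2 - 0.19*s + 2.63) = 5.7456*s^5 + 5.1512*s^4 + 11.8336*s^3 + 8.4328*s^2 + 2.7712*s + 11.1512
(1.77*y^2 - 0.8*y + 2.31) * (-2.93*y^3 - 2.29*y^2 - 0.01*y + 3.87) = -5.1861*y^5 - 1.7093*y^4 - 4.954*y^3 + 1.568*y^2 - 3.1191*y + 8.9397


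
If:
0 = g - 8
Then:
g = 8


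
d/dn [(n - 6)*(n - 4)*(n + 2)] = 3*n^2 - 16*n + 4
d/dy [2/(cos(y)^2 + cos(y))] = 2*(sin(y)/cos(y)^2 + 2*tan(y))/(cos(y) + 1)^2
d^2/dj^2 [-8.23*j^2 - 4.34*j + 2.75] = -16.4600000000000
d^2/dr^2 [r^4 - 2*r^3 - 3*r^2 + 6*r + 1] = 12*r^2 - 12*r - 6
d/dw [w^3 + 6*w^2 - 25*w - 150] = 3*w^2 + 12*w - 25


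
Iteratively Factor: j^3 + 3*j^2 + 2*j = (j + 1)*(j^2 + 2*j) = j*(j + 1)*(j + 2)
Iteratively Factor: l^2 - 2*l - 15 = (l - 5)*(l + 3)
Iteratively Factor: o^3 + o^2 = (o + 1)*(o^2) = o*(o + 1)*(o)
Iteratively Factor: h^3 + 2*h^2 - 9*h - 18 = (h + 3)*(h^2 - h - 6) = (h + 2)*(h + 3)*(h - 3)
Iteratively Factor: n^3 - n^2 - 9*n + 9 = (n - 1)*(n^2 - 9) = (n - 1)*(n + 3)*(n - 3)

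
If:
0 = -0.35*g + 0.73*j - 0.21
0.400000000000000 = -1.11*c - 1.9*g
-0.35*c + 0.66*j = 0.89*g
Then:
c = 20.82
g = -12.37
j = -5.64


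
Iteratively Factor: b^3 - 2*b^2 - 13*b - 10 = (b - 5)*(b^2 + 3*b + 2) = (b - 5)*(b + 1)*(b + 2)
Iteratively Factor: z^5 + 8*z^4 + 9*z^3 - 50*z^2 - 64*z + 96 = (z - 1)*(z^4 + 9*z^3 + 18*z^2 - 32*z - 96) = (z - 1)*(z + 4)*(z^3 + 5*z^2 - 2*z - 24) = (z - 1)*(z + 4)^2*(z^2 + z - 6) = (z - 1)*(z + 3)*(z + 4)^2*(z - 2)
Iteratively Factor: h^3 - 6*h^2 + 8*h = (h - 4)*(h^2 - 2*h) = h*(h - 4)*(h - 2)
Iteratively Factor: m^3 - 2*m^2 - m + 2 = (m + 1)*(m^2 - 3*m + 2) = (m - 2)*(m + 1)*(m - 1)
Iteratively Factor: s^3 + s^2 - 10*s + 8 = (s - 1)*(s^2 + 2*s - 8) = (s - 1)*(s + 4)*(s - 2)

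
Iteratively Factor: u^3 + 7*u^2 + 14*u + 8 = (u + 4)*(u^2 + 3*u + 2) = (u + 2)*(u + 4)*(u + 1)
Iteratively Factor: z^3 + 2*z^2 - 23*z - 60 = (z + 4)*(z^2 - 2*z - 15) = (z - 5)*(z + 4)*(z + 3)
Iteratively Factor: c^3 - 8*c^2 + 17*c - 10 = (c - 5)*(c^2 - 3*c + 2) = (c - 5)*(c - 2)*(c - 1)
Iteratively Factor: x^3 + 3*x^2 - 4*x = (x)*(x^2 + 3*x - 4) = x*(x - 1)*(x + 4)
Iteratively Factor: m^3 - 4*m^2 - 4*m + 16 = (m - 4)*(m^2 - 4) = (m - 4)*(m + 2)*(m - 2)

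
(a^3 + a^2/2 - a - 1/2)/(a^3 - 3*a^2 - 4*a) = (2*a^2 - a - 1)/(2*a*(a - 4))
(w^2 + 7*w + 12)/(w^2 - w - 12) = (w + 4)/(w - 4)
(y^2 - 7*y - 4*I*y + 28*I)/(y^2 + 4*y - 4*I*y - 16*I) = (y - 7)/(y + 4)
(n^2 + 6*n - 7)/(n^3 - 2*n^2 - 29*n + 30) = (n + 7)/(n^2 - n - 30)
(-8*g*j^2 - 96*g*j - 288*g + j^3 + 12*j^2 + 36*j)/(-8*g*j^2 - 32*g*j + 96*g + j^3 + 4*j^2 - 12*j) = (j + 6)/(j - 2)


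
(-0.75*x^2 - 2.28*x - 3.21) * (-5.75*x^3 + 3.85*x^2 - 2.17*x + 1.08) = 4.3125*x^5 + 10.2225*x^4 + 11.307*x^3 - 8.2209*x^2 + 4.5033*x - 3.4668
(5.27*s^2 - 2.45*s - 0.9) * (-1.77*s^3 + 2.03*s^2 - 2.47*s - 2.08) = -9.3279*s^5 + 15.0346*s^4 - 16.3974*s^3 - 6.7371*s^2 + 7.319*s + 1.872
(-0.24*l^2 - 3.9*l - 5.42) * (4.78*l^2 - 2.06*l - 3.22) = -1.1472*l^4 - 18.1476*l^3 - 17.1008*l^2 + 23.7232*l + 17.4524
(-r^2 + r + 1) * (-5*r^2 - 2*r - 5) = 5*r^4 - 3*r^3 - 2*r^2 - 7*r - 5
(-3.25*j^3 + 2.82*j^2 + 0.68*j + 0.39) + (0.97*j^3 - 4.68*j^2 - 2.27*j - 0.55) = -2.28*j^3 - 1.86*j^2 - 1.59*j - 0.16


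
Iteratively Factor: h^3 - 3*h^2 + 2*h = (h - 1)*(h^2 - 2*h) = h*(h - 1)*(h - 2)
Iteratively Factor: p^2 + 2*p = (p + 2)*(p)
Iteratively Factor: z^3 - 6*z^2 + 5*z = (z - 1)*(z^2 - 5*z) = (z - 5)*(z - 1)*(z)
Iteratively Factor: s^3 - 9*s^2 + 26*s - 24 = (s - 2)*(s^2 - 7*s + 12) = (s - 4)*(s - 2)*(s - 3)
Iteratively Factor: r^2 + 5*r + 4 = (r + 4)*(r + 1)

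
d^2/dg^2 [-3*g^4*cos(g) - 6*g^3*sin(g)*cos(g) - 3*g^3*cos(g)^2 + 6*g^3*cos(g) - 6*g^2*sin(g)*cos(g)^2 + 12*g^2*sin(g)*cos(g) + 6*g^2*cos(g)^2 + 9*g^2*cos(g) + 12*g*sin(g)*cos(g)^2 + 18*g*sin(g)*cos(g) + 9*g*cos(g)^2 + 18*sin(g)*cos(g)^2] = 3*g^4*cos(g) + 24*g^3*sin(g) + 12*g^3*sin(2*g) - 6*g^3*cos(g) + 6*g^3*cos(2*g) - 69*g^2*sin(g)/2 - 6*g^2*sin(2*g) + 27*g^2*sin(3*g)/2 - 45*g^2*cos(g) - 48*g^2*cos(2*g) - 39*g*sin(g) - 78*g*sin(2*g) - 27*g*sin(3*g) + 30*g*cos(g) + 21*g*cos(2*g) - 18*g*cos(3*g) - 9*g - 15*sin(g)/2 - 6*sin(2*g) - 87*sin(3*g)/2 + 24*cos(g) + 42*cos(2*g) + 18*cos(3*g) + 6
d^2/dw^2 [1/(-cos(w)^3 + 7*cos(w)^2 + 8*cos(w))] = ((sin(w)^2 + 7*cos(w) + 7)*(29*cos(w) + 56*cos(2*w) - 9*cos(3*w))*cos(w)/4 + 2*(-3*cos(w)^2 + 14*cos(w) + 8)^2*sin(w)^2)/((sin(w)^2 + 7*cos(w) + 7)^3*cos(w)^3)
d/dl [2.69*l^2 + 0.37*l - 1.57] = 5.38*l + 0.37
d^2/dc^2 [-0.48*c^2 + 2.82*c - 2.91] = -0.960000000000000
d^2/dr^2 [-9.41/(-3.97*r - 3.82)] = 296.620138/(3.97*r + 3.82)^3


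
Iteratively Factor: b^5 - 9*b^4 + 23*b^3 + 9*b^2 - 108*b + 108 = (b - 3)*(b^4 - 6*b^3 + 5*b^2 + 24*b - 36) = (b - 3)^2*(b^3 - 3*b^2 - 4*b + 12) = (b - 3)^2*(b + 2)*(b^2 - 5*b + 6) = (b - 3)^2*(b - 2)*(b + 2)*(b - 3)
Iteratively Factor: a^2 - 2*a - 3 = (a + 1)*(a - 3)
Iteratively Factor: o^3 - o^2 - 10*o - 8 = (o + 2)*(o^2 - 3*o - 4) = (o - 4)*(o + 2)*(o + 1)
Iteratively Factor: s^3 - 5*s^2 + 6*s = (s - 3)*(s^2 - 2*s) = (s - 3)*(s - 2)*(s)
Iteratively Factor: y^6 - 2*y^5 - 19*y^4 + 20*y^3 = (y)*(y^5 - 2*y^4 - 19*y^3 + 20*y^2) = y^2*(y^4 - 2*y^3 - 19*y^2 + 20*y) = y^2*(y + 4)*(y^3 - 6*y^2 + 5*y) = y^2*(y - 1)*(y + 4)*(y^2 - 5*y) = y^2*(y - 5)*(y - 1)*(y + 4)*(y)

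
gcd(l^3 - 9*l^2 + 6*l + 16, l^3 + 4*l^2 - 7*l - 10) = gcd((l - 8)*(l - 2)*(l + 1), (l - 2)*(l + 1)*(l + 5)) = l^2 - l - 2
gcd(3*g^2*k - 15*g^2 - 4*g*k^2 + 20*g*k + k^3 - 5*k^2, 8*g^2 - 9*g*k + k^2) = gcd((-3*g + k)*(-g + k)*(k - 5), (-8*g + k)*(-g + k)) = g - k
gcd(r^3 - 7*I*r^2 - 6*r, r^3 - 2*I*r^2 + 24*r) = r^2 - 6*I*r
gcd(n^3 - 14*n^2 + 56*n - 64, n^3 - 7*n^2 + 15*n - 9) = 1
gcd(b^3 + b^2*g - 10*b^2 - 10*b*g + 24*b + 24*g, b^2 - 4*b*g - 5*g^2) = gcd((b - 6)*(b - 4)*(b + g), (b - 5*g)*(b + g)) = b + g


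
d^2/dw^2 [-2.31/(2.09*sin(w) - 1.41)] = (10.090311*sin(w)^2 + 6.807339*sin(w) - 20.180622)/(2.09*sin(w) - 1.41)^3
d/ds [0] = 0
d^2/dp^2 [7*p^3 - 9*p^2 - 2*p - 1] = 42*p - 18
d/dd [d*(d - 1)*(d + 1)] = 3*d^2 - 1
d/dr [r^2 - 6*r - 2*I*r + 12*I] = 2*r - 6 - 2*I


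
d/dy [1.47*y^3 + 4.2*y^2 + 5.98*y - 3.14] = 4.41*y^2 + 8.4*y + 5.98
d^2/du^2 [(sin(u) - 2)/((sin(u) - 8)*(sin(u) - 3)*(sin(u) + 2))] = (-4*sin(u)^7 + 45*sin(u)^6 - 265*sin(u)^5 + 1184*sin(u)^4 - 3118*sin(u)^3 + 1988*sin(u)^2 + 888*sin(u) - 1936)/((sin(u) - 8)^3*(sin(u) - 3)^3*(sin(u) + 2)^3)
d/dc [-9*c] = -9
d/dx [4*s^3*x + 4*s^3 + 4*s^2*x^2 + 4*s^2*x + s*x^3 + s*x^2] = s*(4*s^2 + 8*s*x + 4*s + 3*x^2 + 2*x)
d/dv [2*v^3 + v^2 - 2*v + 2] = 6*v^2 + 2*v - 2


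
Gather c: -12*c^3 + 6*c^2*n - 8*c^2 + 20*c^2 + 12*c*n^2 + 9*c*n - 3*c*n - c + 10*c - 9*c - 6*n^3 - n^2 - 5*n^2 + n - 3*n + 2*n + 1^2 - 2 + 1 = -12*c^3 + c^2*(6*n + 12) + c*(12*n^2 + 6*n) - 6*n^3 - 6*n^2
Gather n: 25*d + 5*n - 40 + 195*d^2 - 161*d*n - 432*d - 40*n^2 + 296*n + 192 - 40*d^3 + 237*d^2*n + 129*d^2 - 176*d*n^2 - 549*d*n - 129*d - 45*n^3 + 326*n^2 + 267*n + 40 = -40*d^3 + 324*d^2 - 536*d - 45*n^3 + n^2*(286 - 176*d) + n*(237*d^2 - 710*d + 568) + 192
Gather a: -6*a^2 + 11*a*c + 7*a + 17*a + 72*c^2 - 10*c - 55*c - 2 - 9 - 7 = -6*a^2 + a*(11*c + 24) + 72*c^2 - 65*c - 18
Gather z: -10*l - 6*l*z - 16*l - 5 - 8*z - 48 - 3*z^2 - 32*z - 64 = -26*l - 3*z^2 + z*(-6*l - 40) - 117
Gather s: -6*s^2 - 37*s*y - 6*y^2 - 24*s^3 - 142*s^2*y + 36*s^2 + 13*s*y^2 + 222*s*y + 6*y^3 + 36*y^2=-24*s^3 + s^2*(30 - 142*y) + s*(13*y^2 + 185*y) + 6*y^3 + 30*y^2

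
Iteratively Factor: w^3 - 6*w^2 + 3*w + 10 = (w + 1)*(w^2 - 7*w + 10) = (w - 2)*(w + 1)*(w - 5)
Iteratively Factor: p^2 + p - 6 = (p + 3)*(p - 2)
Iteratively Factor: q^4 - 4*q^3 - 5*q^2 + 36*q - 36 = (q - 2)*(q^3 - 2*q^2 - 9*q + 18) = (q - 3)*(q - 2)*(q^2 + q - 6) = (q - 3)*(q - 2)*(q + 3)*(q - 2)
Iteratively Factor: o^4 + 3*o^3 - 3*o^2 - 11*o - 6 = (o + 1)*(o^3 + 2*o^2 - 5*o - 6) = (o + 1)^2*(o^2 + o - 6) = (o + 1)^2*(o + 3)*(o - 2)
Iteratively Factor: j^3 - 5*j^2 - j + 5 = (j - 1)*(j^2 - 4*j - 5) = (j - 5)*(j - 1)*(j + 1)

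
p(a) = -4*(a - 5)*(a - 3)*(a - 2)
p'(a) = -4*(a - 5)*(a - 3) - 4*(a - 5)*(a - 2) - 4*(a - 3)*(a - 2)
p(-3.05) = 983.79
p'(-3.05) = -479.63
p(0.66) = 54.43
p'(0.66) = -76.43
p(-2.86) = 895.40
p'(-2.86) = -450.96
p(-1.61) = 440.02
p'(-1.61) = -283.91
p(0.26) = 90.39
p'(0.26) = -104.01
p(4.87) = 2.79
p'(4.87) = -19.00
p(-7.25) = 4645.81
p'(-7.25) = -1334.75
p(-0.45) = 184.26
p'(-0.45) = -162.43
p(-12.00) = 14280.00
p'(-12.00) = -2812.00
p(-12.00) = 14280.00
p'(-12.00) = -2812.00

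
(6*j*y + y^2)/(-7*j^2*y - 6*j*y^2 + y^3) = (6*j + y)/(-7*j^2 - 6*j*y + y^2)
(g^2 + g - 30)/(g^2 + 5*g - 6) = (g - 5)/(g - 1)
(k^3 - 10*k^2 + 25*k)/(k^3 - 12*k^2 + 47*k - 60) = k*(k - 5)/(k^2 - 7*k + 12)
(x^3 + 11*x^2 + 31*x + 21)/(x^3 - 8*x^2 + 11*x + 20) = (x^2 + 10*x + 21)/(x^2 - 9*x + 20)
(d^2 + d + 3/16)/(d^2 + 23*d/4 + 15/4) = (d + 1/4)/(d + 5)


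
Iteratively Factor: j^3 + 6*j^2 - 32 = (j + 4)*(j^2 + 2*j - 8) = (j + 4)^2*(j - 2)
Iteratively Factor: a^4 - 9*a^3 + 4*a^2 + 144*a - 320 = (a - 4)*(a^3 - 5*a^2 - 16*a + 80) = (a - 5)*(a - 4)*(a^2 - 16) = (a - 5)*(a - 4)^2*(a + 4)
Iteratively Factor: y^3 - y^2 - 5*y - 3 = (y + 1)*(y^2 - 2*y - 3) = (y + 1)^2*(y - 3)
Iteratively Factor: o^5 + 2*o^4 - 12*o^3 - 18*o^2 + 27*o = (o + 3)*(o^4 - o^3 - 9*o^2 + 9*o) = (o + 3)^2*(o^3 - 4*o^2 + 3*o) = o*(o + 3)^2*(o^2 - 4*o + 3) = o*(o - 1)*(o + 3)^2*(o - 3)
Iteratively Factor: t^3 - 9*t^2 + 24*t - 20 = (t - 2)*(t^2 - 7*t + 10) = (t - 5)*(t - 2)*(t - 2)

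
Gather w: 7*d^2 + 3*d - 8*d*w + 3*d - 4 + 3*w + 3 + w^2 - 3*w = 7*d^2 - 8*d*w + 6*d + w^2 - 1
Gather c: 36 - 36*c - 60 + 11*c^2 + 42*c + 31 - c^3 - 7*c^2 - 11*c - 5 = -c^3 + 4*c^2 - 5*c + 2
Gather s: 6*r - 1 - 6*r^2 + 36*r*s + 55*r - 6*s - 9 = -6*r^2 + 61*r + s*(36*r - 6) - 10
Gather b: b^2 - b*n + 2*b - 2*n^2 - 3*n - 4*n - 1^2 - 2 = b^2 + b*(2 - n) - 2*n^2 - 7*n - 3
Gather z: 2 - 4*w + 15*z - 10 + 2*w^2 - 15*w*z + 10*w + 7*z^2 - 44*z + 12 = 2*w^2 + 6*w + 7*z^2 + z*(-15*w - 29) + 4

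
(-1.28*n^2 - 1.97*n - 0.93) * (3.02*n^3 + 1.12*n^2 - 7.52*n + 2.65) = -3.8656*n^5 - 7.383*n^4 + 4.6106*n^3 + 10.3808*n^2 + 1.7731*n - 2.4645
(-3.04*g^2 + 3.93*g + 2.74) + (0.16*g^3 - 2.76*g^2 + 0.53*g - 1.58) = 0.16*g^3 - 5.8*g^2 + 4.46*g + 1.16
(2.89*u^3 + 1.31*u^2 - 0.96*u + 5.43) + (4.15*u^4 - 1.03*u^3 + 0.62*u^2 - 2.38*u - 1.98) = 4.15*u^4 + 1.86*u^3 + 1.93*u^2 - 3.34*u + 3.45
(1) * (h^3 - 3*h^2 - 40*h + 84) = h^3 - 3*h^2 - 40*h + 84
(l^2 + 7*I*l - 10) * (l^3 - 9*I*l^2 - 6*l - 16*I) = l^5 - 2*I*l^4 + 47*l^3 + 32*I*l^2 + 172*l + 160*I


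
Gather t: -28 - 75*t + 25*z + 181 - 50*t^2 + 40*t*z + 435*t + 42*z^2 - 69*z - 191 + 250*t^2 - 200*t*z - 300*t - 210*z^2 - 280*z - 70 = 200*t^2 + t*(60 - 160*z) - 168*z^2 - 324*z - 108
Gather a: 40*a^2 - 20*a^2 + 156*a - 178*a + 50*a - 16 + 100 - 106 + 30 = 20*a^2 + 28*a + 8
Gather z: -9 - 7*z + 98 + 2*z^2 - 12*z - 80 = 2*z^2 - 19*z + 9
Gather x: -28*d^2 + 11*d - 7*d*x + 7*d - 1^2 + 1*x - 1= -28*d^2 + 18*d + x*(1 - 7*d) - 2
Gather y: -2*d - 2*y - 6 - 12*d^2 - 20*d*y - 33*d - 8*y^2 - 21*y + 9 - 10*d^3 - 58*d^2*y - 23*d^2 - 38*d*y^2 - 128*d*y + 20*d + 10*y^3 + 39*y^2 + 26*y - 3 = -10*d^3 - 35*d^2 - 15*d + 10*y^3 + y^2*(31 - 38*d) + y*(-58*d^2 - 148*d + 3)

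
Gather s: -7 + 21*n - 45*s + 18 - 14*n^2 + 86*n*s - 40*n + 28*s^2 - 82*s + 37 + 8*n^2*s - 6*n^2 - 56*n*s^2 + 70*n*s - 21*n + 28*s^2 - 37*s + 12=-20*n^2 - 40*n + s^2*(56 - 56*n) + s*(8*n^2 + 156*n - 164) + 60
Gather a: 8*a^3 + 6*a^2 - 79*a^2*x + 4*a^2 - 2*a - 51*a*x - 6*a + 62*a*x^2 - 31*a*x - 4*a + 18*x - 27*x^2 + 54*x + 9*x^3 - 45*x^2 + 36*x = 8*a^3 + a^2*(10 - 79*x) + a*(62*x^2 - 82*x - 12) + 9*x^3 - 72*x^2 + 108*x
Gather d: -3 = -3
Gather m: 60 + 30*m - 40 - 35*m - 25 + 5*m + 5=0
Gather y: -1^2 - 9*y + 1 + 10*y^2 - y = 10*y^2 - 10*y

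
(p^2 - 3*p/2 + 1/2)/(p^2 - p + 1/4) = 2*(p - 1)/(2*p - 1)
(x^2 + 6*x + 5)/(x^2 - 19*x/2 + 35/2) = 2*(x^2 + 6*x + 5)/(2*x^2 - 19*x + 35)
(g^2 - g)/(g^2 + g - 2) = g/(g + 2)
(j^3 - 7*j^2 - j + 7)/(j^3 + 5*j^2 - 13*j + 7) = (j^2 - 6*j - 7)/(j^2 + 6*j - 7)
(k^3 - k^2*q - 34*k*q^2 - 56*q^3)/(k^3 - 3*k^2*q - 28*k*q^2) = (k + 2*q)/k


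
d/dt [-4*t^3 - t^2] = 2*t*(-6*t - 1)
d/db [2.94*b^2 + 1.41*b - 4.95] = 5.88*b + 1.41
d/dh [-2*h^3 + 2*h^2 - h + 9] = -6*h^2 + 4*h - 1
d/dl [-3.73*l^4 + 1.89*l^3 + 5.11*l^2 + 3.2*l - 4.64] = -14.92*l^3 + 5.67*l^2 + 10.22*l + 3.2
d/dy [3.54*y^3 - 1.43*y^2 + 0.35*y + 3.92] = 10.62*y^2 - 2.86*y + 0.35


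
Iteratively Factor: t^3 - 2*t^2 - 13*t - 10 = (t + 2)*(t^2 - 4*t - 5) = (t + 1)*(t + 2)*(t - 5)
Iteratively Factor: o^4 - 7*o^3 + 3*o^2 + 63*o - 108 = (o - 3)*(o^3 - 4*o^2 - 9*o + 36) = (o - 3)^2*(o^2 - o - 12) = (o - 4)*(o - 3)^2*(o + 3)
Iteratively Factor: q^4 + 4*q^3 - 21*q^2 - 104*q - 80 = (q + 1)*(q^3 + 3*q^2 - 24*q - 80) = (q + 1)*(q + 4)*(q^2 - q - 20) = (q - 5)*(q + 1)*(q + 4)*(q + 4)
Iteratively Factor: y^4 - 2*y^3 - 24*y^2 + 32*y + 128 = (y + 2)*(y^3 - 4*y^2 - 16*y + 64) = (y + 2)*(y + 4)*(y^2 - 8*y + 16) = (y - 4)*(y + 2)*(y + 4)*(y - 4)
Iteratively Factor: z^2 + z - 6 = (z + 3)*(z - 2)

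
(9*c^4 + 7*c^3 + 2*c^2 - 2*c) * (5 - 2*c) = -18*c^5 + 31*c^4 + 31*c^3 + 14*c^2 - 10*c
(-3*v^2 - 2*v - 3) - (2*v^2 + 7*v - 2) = -5*v^2 - 9*v - 1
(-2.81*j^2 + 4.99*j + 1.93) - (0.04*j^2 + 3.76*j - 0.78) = -2.85*j^2 + 1.23*j + 2.71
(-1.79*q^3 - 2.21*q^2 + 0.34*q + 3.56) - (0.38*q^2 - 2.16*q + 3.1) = -1.79*q^3 - 2.59*q^2 + 2.5*q + 0.46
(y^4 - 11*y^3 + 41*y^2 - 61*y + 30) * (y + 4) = y^5 - 7*y^4 - 3*y^3 + 103*y^2 - 214*y + 120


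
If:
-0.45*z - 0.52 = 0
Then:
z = -1.16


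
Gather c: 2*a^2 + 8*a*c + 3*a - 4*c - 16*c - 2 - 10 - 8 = 2*a^2 + 3*a + c*(8*a - 20) - 20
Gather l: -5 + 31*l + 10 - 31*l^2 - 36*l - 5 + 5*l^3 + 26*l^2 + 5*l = 5*l^3 - 5*l^2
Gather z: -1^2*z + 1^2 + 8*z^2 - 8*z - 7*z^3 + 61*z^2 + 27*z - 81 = -7*z^3 + 69*z^2 + 18*z - 80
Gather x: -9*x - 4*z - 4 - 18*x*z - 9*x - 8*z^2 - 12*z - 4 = x*(-18*z - 18) - 8*z^2 - 16*z - 8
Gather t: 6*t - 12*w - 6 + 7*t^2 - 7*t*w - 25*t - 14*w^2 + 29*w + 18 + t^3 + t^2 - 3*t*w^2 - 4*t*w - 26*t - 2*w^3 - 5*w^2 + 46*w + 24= t^3 + 8*t^2 + t*(-3*w^2 - 11*w - 45) - 2*w^3 - 19*w^2 + 63*w + 36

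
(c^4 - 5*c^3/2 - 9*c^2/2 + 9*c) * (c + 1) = c^5 - 3*c^4/2 - 7*c^3 + 9*c^2/2 + 9*c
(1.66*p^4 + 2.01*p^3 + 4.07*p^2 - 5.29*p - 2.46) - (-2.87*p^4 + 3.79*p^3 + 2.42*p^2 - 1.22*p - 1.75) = 4.53*p^4 - 1.78*p^3 + 1.65*p^2 - 4.07*p - 0.71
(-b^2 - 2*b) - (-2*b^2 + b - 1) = b^2 - 3*b + 1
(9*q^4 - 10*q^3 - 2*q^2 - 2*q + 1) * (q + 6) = 9*q^5 + 44*q^4 - 62*q^3 - 14*q^2 - 11*q + 6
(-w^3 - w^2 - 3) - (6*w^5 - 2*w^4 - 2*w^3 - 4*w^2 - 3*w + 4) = -6*w^5 + 2*w^4 + w^3 + 3*w^2 + 3*w - 7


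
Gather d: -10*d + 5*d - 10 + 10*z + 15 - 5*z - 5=-5*d + 5*z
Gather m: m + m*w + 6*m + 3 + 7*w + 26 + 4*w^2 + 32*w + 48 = m*(w + 7) + 4*w^2 + 39*w + 77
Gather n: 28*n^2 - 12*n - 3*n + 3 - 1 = 28*n^2 - 15*n + 2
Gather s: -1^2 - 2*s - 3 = -2*s - 4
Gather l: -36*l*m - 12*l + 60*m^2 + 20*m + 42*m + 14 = l*(-36*m - 12) + 60*m^2 + 62*m + 14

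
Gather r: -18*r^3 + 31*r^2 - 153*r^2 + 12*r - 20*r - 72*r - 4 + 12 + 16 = -18*r^3 - 122*r^2 - 80*r + 24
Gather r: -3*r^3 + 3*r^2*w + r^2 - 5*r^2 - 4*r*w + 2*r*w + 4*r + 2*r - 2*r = -3*r^3 + r^2*(3*w - 4) + r*(4 - 2*w)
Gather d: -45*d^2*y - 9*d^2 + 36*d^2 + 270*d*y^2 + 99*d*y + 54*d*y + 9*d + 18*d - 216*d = d^2*(27 - 45*y) + d*(270*y^2 + 153*y - 189)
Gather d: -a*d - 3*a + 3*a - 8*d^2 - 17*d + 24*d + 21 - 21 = -8*d^2 + d*(7 - a)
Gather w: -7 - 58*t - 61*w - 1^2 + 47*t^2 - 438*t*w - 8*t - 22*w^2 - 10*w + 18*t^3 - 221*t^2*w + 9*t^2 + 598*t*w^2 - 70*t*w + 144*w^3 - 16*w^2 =18*t^3 + 56*t^2 - 66*t + 144*w^3 + w^2*(598*t - 38) + w*(-221*t^2 - 508*t - 71) - 8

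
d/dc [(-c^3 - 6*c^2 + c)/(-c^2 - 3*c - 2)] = (c^4 + 6*c^3 + 25*c^2 + 24*c - 2)/(c^4 + 6*c^3 + 13*c^2 + 12*c + 4)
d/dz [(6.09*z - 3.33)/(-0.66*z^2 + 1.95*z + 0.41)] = (4.0194*z^2 - 4.3956*z + 8.9904)/(0.4356*z^4 - 2.574*z^3 + 3.2613*z^2 + 1.599*z + 0.1681)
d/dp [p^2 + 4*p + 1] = 2*p + 4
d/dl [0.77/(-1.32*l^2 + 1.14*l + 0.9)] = (2.0328*l - 0.8778)/(-1.32*l^2 + 1.14*l + 0.9)^2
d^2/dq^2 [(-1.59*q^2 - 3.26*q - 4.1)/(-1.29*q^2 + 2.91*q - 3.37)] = (3.5527136788005e-15*q^4 + 22.787334*q^3 - 0.536382000000007*q^2 - 177.379128*q + 133.845186)/(2.146689*q^6 - 14.527593*q^5 + 49.595598*q^4 - 100.546029*q^3 + 129.563694*q^2 - 99.145737*q + 38.272753)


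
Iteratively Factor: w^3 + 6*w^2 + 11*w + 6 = (w + 3)*(w^2 + 3*w + 2) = (w + 2)*(w + 3)*(w + 1)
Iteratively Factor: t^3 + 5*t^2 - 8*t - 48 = (t - 3)*(t^2 + 8*t + 16) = (t - 3)*(t + 4)*(t + 4)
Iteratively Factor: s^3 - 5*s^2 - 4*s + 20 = (s - 2)*(s^2 - 3*s - 10) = (s - 5)*(s - 2)*(s + 2)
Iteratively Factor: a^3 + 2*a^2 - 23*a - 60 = (a + 4)*(a^2 - 2*a - 15) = (a + 3)*(a + 4)*(a - 5)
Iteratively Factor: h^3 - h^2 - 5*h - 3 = (h + 1)*(h^2 - 2*h - 3) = (h - 3)*(h + 1)*(h + 1)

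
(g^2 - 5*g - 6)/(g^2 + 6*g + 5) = (g - 6)/(g + 5)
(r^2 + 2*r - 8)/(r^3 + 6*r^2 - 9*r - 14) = (r + 4)/(r^2 + 8*r + 7)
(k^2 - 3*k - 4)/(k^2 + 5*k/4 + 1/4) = 4*(k - 4)/(4*k + 1)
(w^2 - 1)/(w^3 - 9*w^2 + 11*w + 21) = (w - 1)/(w^2 - 10*w + 21)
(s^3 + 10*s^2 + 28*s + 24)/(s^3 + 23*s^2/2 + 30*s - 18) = 2*(s^2 + 4*s + 4)/(2*s^2 + 11*s - 6)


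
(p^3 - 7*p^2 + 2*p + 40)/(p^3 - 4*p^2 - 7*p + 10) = (p - 4)/(p - 1)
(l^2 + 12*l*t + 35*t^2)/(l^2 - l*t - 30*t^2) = (-l - 7*t)/(-l + 6*t)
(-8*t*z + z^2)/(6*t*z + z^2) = (-8*t + z)/(6*t + z)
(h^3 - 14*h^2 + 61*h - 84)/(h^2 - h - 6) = (h^2 - 11*h + 28)/(h + 2)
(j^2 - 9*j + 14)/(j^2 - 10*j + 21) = (j - 2)/(j - 3)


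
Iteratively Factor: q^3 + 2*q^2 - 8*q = (q - 2)*(q^2 + 4*q) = (q - 2)*(q + 4)*(q)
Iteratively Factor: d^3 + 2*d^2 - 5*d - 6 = (d + 1)*(d^2 + d - 6) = (d - 2)*(d + 1)*(d + 3)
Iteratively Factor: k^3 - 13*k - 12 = (k + 3)*(k^2 - 3*k - 4) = (k + 1)*(k + 3)*(k - 4)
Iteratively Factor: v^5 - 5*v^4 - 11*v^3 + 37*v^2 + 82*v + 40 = (v + 2)*(v^4 - 7*v^3 + 3*v^2 + 31*v + 20) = (v - 5)*(v + 2)*(v^3 - 2*v^2 - 7*v - 4) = (v - 5)*(v + 1)*(v + 2)*(v^2 - 3*v - 4) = (v - 5)*(v + 1)^2*(v + 2)*(v - 4)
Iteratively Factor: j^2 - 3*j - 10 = (j - 5)*(j + 2)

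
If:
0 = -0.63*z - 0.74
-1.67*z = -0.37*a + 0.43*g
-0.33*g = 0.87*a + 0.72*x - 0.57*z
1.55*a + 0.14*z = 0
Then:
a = 0.11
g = 4.65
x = -3.19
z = -1.17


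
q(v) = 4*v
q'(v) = 4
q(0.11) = 0.44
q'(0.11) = 4.00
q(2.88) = 11.52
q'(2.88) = 4.00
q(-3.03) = -12.12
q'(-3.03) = 4.00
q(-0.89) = -3.56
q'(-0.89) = 4.00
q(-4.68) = -18.72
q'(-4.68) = 4.00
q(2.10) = 8.40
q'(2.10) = 4.00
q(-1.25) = -5.00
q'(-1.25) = 4.00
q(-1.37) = -5.48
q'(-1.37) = 4.00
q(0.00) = 0.00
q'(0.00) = 4.00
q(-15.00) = -60.00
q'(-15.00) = 4.00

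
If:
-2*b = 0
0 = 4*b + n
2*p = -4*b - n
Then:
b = 0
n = 0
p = 0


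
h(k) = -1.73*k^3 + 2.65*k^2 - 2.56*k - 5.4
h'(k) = -5.19*k^2 + 5.3*k - 2.56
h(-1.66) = 14.07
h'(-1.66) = -25.66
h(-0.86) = -0.14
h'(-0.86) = -10.96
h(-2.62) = 50.61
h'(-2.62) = -52.07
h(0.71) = -6.50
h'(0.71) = -1.41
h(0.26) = -5.92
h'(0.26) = -1.53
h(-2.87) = 64.67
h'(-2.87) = -60.52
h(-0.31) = -4.30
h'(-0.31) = -4.70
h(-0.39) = -3.90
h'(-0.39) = -5.42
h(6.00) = -299.04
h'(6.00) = -157.60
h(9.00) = -1074.96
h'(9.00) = -375.25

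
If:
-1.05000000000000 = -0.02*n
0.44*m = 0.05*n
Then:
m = 5.97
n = 52.50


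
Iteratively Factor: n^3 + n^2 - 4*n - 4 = (n - 2)*(n^2 + 3*n + 2) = (n - 2)*(n + 2)*(n + 1)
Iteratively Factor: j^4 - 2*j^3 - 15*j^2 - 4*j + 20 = (j + 2)*(j^3 - 4*j^2 - 7*j + 10) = (j - 5)*(j + 2)*(j^2 + j - 2) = (j - 5)*(j - 1)*(j + 2)*(j + 2)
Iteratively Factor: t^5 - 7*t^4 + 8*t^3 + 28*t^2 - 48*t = (t - 2)*(t^4 - 5*t^3 - 2*t^2 + 24*t) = (t - 3)*(t - 2)*(t^3 - 2*t^2 - 8*t) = t*(t - 3)*(t - 2)*(t^2 - 2*t - 8) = t*(t - 4)*(t - 3)*(t - 2)*(t + 2)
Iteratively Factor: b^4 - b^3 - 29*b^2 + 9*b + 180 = (b - 3)*(b^3 + 2*b^2 - 23*b - 60) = (b - 5)*(b - 3)*(b^2 + 7*b + 12) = (b - 5)*(b - 3)*(b + 4)*(b + 3)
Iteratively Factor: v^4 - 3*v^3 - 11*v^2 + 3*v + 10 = (v + 1)*(v^3 - 4*v^2 - 7*v + 10) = (v - 5)*(v + 1)*(v^2 + v - 2) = (v - 5)*(v - 1)*(v + 1)*(v + 2)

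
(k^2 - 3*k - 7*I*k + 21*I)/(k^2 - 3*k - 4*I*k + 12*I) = (k - 7*I)/(k - 4*I)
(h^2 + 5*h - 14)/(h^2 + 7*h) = (h - 2)/h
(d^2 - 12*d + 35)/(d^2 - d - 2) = (-d^2 + 12*d - 35)/(-d^2 + d + 2)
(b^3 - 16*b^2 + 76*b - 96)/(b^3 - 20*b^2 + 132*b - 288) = (b - 2)/(b - 6)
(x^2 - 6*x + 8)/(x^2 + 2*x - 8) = (x - 4)/(x + 4)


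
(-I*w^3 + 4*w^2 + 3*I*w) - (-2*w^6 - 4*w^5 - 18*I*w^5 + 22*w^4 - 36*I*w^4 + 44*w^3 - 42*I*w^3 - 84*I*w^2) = 2*w^6 + 4*w^5 + 18*I*w^5 - 22*w^4 + 36*I*w^4 - 44*w^3 + 41*I*w^3 + 4*w^2 + 84*I*w^2 + 3*I*w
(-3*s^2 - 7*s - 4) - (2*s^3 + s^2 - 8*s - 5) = -2*s^3 - 4*s^2 + s + 1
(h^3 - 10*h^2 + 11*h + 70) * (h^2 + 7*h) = h^5 - 3*h^4 - 59*h^3 + 147*h^2 + 490*h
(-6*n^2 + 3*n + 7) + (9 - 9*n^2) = -15*n^2 + 3*n + 16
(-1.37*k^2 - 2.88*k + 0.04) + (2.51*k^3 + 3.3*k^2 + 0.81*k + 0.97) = 2.51*k^3 + 1.93*k^2 - 2.07*k + 1.01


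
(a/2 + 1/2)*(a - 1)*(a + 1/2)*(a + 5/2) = a^4/2 + 3*a^3/2 + a^2/8 - 3*a/2 - 5/8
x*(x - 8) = x^2 - 8*x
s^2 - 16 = (s - 4)*(s + 4)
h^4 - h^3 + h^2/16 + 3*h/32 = h*(h - 3/4)*(h - 1/2)*(h + 1/4)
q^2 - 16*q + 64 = (q - 8)^2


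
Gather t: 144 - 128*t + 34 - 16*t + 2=180 - 144*t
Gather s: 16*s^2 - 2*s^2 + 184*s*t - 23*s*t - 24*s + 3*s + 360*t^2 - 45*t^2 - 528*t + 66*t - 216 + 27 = 14*s^2 + s*(161*t - 21) + 315*t^2 - 462*t - 189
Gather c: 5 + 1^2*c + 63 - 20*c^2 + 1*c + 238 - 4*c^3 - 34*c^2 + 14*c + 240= -4*c^3 - 54*c^2 + 16*c + 546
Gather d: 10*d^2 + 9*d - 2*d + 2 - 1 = 10*d^2 + 7*d + 1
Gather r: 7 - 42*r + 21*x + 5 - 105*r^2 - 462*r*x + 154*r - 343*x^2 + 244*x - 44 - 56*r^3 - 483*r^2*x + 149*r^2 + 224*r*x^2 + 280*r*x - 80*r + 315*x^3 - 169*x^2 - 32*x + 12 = -56*r^3 + r^2*(44 - 483*x) + r*(224*x^2 - 182*x + 32) + 315*x^3 - 512*x^2 + 233*x - 20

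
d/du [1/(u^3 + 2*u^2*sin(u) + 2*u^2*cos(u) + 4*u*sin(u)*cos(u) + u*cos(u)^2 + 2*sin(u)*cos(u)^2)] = (-2*sqrt(2)*u^2*cos(u + pi/4) - 3*u^2 + u*sin(2*u) - 4*sqrt(2)*u*sin(u + pi/4) - 4*u*cos(2*u) - 2*sin(2*u) - cos(u)/2 - cos(2*u)/2 - 3*cos(3*u)/2 - 1/2)/((u + 2*sin(u))^2*(u + cos(u))^4)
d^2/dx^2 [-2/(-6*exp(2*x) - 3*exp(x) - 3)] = 2*(2*(4*exp(x) + 1)^2*exp(x) - (8*exp(x) + 1)*(2*exp(2*x) + exp(x) + 1))*exp(x)/(3*(2*exp(2*x) + exp(x) + 1)^3)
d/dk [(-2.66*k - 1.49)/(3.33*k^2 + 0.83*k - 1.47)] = (8.8578*k^2 + 9.9234*k + 5.1469)/(11.0889*k^4 + 5.5278*k^3 - 9.1013*k^2 - 2.4402*k + 2.1609)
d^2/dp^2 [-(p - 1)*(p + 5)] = -2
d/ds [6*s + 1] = 6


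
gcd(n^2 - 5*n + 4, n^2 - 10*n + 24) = n - 4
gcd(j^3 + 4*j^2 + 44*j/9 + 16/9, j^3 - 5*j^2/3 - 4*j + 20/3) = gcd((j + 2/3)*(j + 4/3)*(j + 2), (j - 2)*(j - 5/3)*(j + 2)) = j + 2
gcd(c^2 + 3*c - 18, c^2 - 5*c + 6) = c - 3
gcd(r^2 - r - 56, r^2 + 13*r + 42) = r + 7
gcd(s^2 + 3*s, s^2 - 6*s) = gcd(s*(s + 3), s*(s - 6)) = s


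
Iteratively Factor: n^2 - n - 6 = (n + 2)*(n - 3)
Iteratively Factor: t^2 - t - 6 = (t + 2)*(t - 3)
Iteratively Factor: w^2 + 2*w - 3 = (w - 1)*(w + 3)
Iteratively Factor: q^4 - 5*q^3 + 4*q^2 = (q)*(q^3 - 5*q^2 + 4*q) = q^2*(q^2 - 5*q + 4) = q^2*(q - 4)*(q - 1)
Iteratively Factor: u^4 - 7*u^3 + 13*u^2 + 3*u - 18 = (u + 1)*(u^3 - 8*u^2 + 21*u - 18) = (u - 2)*(u + 1)*(u^2 - 6*u + 9) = (u - 3)*(u - 2)*(u + 1)*(u - 3)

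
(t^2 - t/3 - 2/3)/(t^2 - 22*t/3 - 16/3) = (t - 1)/(t - 8)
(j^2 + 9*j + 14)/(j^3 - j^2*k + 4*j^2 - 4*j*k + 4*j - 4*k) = (j + 7)/(j^2 - j*k + 2*j - 2*k)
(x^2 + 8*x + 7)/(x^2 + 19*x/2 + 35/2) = 2*(x + 1)/(2*x + 5)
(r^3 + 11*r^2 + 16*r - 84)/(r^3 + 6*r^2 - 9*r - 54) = (r^2 + 5*r - 14)/(r^2 - 9)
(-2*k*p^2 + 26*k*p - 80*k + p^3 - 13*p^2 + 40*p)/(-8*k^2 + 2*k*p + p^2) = (p^2 - 13*p + 40)/(4*k + p)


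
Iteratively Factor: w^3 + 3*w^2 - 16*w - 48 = (w - 4)*(w^2 + 7*w + 12) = (w - 4)*(w + 4)*(w + 3)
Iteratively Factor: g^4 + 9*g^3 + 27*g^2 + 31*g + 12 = (g + 1)*(g^3 + 8*g^2 + 19*g + 12) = (g + 1)*(g + 3)*(g^2 + 5*g + 4) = (g + 1)^2*(g + 3)*(g + 4)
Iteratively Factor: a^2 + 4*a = (a + 4)*(a)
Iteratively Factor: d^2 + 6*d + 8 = (d + 4)*(d + 2)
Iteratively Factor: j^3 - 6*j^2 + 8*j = (j)*(j^2 - 6*j + 8) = j*(j - 4)*(j - 2)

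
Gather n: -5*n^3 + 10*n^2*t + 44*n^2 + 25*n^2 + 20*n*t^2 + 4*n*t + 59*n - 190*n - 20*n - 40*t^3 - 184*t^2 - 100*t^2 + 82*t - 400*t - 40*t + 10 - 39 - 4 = -5*n^3 + n^2*(10*t + 69) + n*(20*t^2 + 4*t - 151) - 40*t^3 - 284*t^2 - 358*t - 33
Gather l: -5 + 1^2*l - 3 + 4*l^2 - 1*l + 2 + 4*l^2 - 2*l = 8*l^2 - 2*l - 6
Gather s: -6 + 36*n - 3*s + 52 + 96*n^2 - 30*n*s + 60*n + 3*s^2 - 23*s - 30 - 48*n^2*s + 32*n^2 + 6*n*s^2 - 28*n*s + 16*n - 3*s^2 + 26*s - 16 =128*n^2 + 6*n*s^2 + 112*n + s*(-48*n^2 - 58*n)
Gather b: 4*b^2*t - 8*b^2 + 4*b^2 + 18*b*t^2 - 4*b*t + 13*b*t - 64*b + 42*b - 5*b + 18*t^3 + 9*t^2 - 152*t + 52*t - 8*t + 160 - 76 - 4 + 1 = b^2*(4*t - 4) + b*(18*t^2 + 9*t - 27) + 18*t^3 + 9*t^2 - 108*t + 81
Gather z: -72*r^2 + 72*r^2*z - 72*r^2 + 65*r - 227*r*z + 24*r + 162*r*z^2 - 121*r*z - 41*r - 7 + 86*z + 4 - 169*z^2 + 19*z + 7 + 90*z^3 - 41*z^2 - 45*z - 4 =-144*r^2 + 48*r + 90*z^3 + z^2*(162*r - 210) + z*(72*r^2 - 348*r + 60)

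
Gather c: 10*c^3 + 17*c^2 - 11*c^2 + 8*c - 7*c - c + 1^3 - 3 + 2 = 10*c^3 + 6*c^2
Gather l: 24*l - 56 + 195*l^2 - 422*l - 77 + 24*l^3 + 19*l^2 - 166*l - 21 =24*l^3 + 214*l^2 - 564*l - 154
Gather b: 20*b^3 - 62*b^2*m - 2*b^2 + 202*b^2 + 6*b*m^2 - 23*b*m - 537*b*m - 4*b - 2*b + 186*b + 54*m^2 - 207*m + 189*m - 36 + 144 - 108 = 20*b^3 + b^2*(200 - 62*m) + b*(6*m^2 - 560*m + 180) + 54*m^2 - 18*m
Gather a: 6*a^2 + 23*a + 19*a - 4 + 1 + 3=6*a^2 + 42*a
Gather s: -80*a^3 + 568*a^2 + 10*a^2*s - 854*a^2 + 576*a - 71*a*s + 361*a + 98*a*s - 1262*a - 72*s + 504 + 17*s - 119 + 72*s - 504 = -80*a^3 - 286*a^2 - 325*a + s*(10*a^2 + 27*a + 17) - 119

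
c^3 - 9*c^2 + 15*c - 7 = (c - 7)*(c - 1)^2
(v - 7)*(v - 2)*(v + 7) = v^3 - 2*v^2 - 49*v + 98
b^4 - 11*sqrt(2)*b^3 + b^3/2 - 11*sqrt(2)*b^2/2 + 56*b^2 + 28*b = b*(b + 1/2)*(b - 7*sqrt(2))*(b - 4*sqrt(2))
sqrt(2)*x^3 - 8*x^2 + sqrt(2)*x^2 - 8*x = x*(x - 4*sqrt(2))*(sqrt(2)*x + sqrt(2))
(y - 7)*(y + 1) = y^2 - 6*y - 7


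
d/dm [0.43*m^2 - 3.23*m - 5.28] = 0.86*m - 3.23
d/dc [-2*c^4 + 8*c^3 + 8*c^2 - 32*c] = -8*c^3 + 24*c^2 + 16*c - 32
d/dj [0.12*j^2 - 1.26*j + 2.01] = 0.24*j - 1.26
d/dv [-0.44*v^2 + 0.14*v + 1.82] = 0.14 - 0.88*v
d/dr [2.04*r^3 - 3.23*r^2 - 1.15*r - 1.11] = 6.12*r^2 - 6.46*r - 1.15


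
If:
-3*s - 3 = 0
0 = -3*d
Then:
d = 0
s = -1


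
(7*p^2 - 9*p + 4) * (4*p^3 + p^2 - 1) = 28*p^5 - 29*p^4 + 7*p^3 - 3*p^2 + 9*p - 4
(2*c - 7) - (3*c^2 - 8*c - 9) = -3*c^2 + 10*c + 2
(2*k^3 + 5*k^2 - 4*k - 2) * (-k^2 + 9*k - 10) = -2*k^5 + 13*k^4 + 29*k^3 - 84*k^2 + 22*k + 20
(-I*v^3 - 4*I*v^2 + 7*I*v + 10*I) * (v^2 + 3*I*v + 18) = -I*v^5 + 3*v^4 - 4*I*v^4 + 12*v^3 - 11*I*v^3 - 21*v^2 - 62*I*v^2 - 30*v + 126*I*v + 180*I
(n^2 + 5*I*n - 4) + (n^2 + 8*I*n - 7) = 2*n^2 + 13*I*n - 11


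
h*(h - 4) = h^2 - 4*h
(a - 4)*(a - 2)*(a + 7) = a^3 + a^2 - 34*a + 56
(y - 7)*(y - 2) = y^2 - 9*y + 14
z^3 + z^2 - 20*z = z*(z - 4)*(z + 5)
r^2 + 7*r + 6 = (r + 1)*(r + 6)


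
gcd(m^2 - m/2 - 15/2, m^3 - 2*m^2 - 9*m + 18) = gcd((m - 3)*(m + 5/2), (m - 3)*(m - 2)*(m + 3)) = m - 3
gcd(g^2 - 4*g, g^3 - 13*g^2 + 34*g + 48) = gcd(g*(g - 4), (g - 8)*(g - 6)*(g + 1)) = 1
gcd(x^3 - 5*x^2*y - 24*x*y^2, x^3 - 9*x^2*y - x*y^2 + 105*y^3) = x + 3*y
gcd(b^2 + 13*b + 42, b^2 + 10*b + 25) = 1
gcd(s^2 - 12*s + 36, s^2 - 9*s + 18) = s - 6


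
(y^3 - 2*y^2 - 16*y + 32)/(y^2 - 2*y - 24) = (y^2 - 6*y + 8)/(y - 6)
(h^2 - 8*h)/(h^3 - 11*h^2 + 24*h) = 1/(h - 3)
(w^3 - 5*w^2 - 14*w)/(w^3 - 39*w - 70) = w/(w + 5)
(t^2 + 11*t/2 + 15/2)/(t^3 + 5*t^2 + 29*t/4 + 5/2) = 2*(t + 3)/(2*t^2 + 5*t + 2)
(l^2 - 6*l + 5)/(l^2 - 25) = (l - 1)/(l + 5)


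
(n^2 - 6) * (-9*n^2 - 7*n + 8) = -9*n^4 - 7*n^3 + 62*n^2 + 42*n - 48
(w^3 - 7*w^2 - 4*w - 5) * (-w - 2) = -w^4 + 5*w^3 + 18*w^2 + 13*w + 10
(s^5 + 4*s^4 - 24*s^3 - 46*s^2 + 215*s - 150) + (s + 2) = s^5 + 4*s^4 - 24*s^3 - 46*s^2 + 216*s - 148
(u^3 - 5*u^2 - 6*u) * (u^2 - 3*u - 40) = u^5 - 8*u^4 - 31*u^3 + 218*u^2 + 240*u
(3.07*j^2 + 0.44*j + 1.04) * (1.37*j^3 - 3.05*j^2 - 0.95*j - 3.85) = 4.2059*j^5 - 8.7607*j^4 - 2.8337*j^3 - 15.4095*j^2 - 2.682*j - 4.004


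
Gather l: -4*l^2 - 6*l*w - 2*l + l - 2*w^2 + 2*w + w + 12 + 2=-4*l^2 + l*(-6*w - 1) - 2*w^2 + 3*w + 14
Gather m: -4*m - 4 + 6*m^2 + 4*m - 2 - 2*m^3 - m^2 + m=-2*m^3 + 5*m^2 + m - 6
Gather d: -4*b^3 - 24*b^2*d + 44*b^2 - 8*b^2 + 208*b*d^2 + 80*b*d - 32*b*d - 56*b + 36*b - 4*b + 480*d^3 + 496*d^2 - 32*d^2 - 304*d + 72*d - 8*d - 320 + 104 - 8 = -4*b^3 + 36*b^2 - 24*b + 480*d^3 + d^2*(208*b + 464) + d*(-24*b^2 + 48*b - 240) - 224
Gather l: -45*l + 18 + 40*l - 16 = 2 - 5*l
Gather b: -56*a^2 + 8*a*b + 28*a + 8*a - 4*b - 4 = -56*a^2 + 36*a + b*(8*a - 4) - 4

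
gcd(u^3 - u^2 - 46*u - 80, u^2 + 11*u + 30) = u + 5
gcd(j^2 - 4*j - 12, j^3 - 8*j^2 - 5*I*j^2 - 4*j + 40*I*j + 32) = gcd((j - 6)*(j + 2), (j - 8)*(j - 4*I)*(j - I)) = 1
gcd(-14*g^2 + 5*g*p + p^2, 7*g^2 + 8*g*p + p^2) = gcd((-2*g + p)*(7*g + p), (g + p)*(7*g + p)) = 7*g + p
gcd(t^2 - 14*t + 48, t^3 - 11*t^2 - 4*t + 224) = t - 8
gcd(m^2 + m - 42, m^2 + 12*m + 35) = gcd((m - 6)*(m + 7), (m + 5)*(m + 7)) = m + 7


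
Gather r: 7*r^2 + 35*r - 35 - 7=7*r^2 + 35*r - 42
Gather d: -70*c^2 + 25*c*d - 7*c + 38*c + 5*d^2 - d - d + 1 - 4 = -70*c^2 + 31*c + 5*d^2 + d*(25*c - 2) - 3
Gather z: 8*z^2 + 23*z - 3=8*z^2 + 23*z - 3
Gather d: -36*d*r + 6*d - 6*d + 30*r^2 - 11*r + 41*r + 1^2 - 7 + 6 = -36*d*r + 30*r^2 + 30*r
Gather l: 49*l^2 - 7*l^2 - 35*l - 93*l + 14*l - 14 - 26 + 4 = 42*l^2 - 114*l - 36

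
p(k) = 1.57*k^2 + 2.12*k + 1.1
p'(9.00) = 30.38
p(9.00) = 147.35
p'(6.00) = 20.96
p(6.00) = 70.34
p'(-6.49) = -18.26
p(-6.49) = 53.47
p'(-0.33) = 1.08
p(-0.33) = 0.57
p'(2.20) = 9.03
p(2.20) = 13.36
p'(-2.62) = -6.11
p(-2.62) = 6.32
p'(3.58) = 13.36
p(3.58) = 28.81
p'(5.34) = 18.89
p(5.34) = 57.19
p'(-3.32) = -8.30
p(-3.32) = 11.37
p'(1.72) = 7.52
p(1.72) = 9.39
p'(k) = 3.14*k + 2.12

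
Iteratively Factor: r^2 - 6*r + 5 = (r - 1)*(r - 5)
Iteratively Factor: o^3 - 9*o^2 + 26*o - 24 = (o - 2)*(o^2 - 7*o + 12) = (o - 4)*(o - 2)*(o - 3)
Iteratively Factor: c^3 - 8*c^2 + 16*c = (c)*(c^2 - 8*c + 16) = c*(c - 4)*(c - 4)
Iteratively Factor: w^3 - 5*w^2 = (w)*(w^2 - 5*w) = w^2*(w - 5)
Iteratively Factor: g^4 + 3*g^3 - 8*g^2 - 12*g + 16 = (g - 1)*(g^3 + 4*g^2 - 4*g - 16) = (g - 2)*(g - 1)*(g^2 + 6*g + 8) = (g - 2)*(g - 1)*(g + 4)*(g + 2)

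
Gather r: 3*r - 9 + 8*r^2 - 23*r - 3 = 8*r^2 - 20*r - 12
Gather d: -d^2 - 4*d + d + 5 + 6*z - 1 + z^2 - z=-d^2 - 3*d + z^2 + 5*z + 4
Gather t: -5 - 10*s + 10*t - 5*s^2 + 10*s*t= -5*s^2 - 10*s + t*(10*s + 10) - 5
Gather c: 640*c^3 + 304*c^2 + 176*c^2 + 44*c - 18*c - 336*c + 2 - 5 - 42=640*c^3 + 480*c^2 - 310*c - 45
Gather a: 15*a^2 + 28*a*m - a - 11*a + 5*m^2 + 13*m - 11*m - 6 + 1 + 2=15*a^2 + a*(28*m - 12) + 5*m^2 + 2*m - 3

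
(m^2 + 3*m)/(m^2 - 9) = m/(m - 3)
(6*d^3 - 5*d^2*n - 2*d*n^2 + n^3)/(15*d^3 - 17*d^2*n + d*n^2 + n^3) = (2*d + n)/(5*d + n)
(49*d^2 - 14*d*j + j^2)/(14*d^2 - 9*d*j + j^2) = (7*d - j)/(2*d - j)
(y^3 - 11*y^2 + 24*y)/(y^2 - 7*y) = (y^2 - 11*y + 24)/(y - 7)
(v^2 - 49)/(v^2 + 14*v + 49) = (v - 7)/(v + 7)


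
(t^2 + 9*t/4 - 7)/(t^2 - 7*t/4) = (t + 4)/t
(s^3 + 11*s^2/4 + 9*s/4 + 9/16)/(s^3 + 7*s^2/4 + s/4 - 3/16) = (4*s + 3)/(4*s - 1)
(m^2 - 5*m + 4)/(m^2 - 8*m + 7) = (m - 4)/(m - 7)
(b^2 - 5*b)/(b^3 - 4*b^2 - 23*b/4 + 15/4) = 4*b/(4*b^2 + 4*b - 3)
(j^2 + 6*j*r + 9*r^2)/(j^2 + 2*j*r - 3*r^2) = (-j - 3*r)/(-j + r)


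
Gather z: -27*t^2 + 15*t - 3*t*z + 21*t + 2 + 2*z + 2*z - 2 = -27*t^2 + 36*t + z*(4 - 3*t)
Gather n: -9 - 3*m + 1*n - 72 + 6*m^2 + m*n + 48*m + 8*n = 6*m^2 + 45*m + n*(m + 9) - 81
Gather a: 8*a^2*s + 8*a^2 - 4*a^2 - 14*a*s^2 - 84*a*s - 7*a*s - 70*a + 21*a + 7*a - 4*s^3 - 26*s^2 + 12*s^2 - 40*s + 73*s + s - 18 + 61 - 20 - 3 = a^2*(8*s + 4) + a*(-14*s^2 - 91*s - 42) - 4*s^3 - 14*s^2 + 34*s + 20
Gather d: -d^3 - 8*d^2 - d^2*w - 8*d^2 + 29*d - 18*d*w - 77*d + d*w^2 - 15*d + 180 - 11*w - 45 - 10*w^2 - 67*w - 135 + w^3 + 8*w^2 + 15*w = -d^3 + d^2*(-w - 16) + d*(w^2 - 18*w - 63) + w^3 - 2*w^2 - 63*w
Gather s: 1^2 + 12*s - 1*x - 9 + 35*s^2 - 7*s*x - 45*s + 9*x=35*s^2 + s*(-7*x - 33) + 8*x - 8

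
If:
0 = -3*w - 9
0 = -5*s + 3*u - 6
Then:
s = 3*u/5 - 6/5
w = -3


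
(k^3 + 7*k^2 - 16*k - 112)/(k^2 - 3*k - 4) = (k^2 + 11*k + 28)/(k + 1)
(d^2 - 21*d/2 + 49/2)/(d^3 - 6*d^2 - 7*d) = (d - 7/2)/(d*(d + 1))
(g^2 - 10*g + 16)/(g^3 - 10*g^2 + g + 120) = (g - 2)/(g^2 - 2*g - 15)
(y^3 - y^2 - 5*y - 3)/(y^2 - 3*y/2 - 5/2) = 2*(y^2 - 2*y - 3)/(2*y - 5)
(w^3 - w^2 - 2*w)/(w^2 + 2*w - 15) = w*(w^2 - w - 2)/(w^2 + 2*w - 15)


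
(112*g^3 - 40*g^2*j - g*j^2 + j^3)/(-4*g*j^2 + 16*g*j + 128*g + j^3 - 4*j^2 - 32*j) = (-28*g^2 + 3*g*j + j^2)/(j^2 - 4*j - 32)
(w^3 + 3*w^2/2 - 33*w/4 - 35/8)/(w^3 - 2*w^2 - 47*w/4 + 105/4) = (w + 1/2)/(w - 3)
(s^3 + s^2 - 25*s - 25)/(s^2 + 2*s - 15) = (s^2 - 4*s - 5)/(s - 3)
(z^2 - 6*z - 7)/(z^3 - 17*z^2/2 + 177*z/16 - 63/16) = 16*(z + 1)/(16*z^2 - 24*z + 9)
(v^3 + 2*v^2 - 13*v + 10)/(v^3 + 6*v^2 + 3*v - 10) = (v - 2)/(v + 2)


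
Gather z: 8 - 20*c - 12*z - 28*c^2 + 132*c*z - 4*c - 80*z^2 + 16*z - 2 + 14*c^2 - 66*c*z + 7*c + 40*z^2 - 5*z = -14*c^2 - 17*c - 40*z^2 + z*(66*c - 1) + 6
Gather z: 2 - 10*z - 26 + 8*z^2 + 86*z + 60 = 8*z^2 + 76*z + 36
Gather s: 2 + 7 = 9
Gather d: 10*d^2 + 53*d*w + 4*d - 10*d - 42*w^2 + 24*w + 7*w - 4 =10*d^2 + d*(53*w - 6) - 42*w^2 + 31*w - 4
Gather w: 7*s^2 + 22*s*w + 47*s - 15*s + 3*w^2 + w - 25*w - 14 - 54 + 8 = 7*s^2 + 32*s + 3*w^2 + w*(22*s - 24) - 60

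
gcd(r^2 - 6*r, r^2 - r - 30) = r - 6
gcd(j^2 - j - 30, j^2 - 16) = 1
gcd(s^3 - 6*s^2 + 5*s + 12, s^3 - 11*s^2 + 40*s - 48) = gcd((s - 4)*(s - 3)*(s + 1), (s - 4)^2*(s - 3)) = s^2 - 7*s + 12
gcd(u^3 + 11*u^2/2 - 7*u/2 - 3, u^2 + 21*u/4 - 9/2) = u + 6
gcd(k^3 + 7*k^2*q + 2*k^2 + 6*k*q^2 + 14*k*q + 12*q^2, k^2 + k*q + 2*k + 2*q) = k^2 + k*q + 2*k + 2*q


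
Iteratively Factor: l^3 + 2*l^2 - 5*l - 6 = (l + 3)*(l^2 - l - 2) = (l + 1)*(l + 3)*(l - 2)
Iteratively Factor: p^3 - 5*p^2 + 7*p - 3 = (p - 1)*(p^2 - 4*p + 3) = (p - 1)^2*(p - 3)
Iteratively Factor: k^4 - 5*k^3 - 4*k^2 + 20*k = (k - 2)*(k^3 - 3*k^2 - 10*k) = k*(k - 2)*(k^2 - 3*k - 10) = k*(k - 5)*(k - 2)*(k + 2)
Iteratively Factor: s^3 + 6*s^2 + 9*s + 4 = (s + 1)*(s^2 + 5*s + 4) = (s + 1)*(s + 4)*(s + 1)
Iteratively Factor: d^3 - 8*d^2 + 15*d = (d - 5)*(d^2 - 3*d) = (d - 5)*(d - 3)*(d)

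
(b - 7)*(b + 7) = b^2 - 49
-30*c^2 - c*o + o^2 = (-6*c + o)*(5*c + o)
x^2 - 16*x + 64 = (x - 8)^2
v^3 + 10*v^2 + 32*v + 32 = (v + 2)*(v + 4)^2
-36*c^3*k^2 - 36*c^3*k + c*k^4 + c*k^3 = k*(-6*c + k)*(6*c + k)*(c*k + c)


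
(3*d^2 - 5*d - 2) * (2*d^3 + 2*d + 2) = 6*d^5 - 10*d^4 + 2*d^3 - 4*d^2 - 14*d - 4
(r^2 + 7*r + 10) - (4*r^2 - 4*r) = -3*r^2 + 11*r + 10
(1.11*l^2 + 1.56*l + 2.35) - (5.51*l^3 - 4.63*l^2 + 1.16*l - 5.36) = -5.51*l^3 + 5.74*l^2 + 0.4*l + 7.71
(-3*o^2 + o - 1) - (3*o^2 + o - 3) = 2 - 6*o^2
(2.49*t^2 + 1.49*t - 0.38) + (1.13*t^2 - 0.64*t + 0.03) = 3.62*t^2 + 0.85*t - 0.35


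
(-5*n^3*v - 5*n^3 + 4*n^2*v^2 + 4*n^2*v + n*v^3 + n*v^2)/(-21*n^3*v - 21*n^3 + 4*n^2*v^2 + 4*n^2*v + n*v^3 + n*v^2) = (-5*n^2 + 4*n*v + v^2)/(-21*n^2 + 4*n*v + v^2)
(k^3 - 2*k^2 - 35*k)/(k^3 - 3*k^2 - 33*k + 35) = k/(k - 1)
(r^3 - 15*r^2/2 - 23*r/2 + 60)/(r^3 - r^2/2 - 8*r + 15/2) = (r - 8)/(r - 1)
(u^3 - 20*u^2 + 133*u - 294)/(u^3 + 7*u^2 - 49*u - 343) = (u^2 - 13*u + 42)/(u^2 + 14*u + 49)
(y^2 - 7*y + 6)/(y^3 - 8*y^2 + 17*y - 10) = (y - 6)/(y^2 - 7*y + 10)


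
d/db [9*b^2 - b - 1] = 18*b - 1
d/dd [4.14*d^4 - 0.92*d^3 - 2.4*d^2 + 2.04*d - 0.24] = 16.56*d^3 - 2.76*d^2 - 4.8*d + 2.04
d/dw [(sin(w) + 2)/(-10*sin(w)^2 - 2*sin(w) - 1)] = (10*sin(w)^2 + 40*sin(w) + 3)*cos(w)/(10*sin(w)^2 + 2*sin(w) + 1)^2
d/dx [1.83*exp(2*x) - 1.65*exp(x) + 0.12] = (3.66*exp(x) - 1.65)*exp(x)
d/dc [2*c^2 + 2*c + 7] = 4*c + 2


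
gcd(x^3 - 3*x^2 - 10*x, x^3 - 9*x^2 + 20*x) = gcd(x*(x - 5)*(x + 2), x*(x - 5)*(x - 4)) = x^2 - 5*x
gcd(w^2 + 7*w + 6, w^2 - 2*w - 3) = w + 1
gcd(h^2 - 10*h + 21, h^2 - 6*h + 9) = h - 3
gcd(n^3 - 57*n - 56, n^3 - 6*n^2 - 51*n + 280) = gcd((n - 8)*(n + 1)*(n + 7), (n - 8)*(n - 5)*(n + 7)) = n^2 - n - 56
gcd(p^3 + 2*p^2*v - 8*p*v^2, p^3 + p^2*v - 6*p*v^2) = p^2 - 2*p*v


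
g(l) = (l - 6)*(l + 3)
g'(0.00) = -3.00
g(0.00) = -18.00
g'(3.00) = 3.00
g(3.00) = -18.00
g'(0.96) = -1.08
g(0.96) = -19.96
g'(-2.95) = -8.90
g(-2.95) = -0.45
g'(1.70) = 0.40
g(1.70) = -20.21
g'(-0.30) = -3.60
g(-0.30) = -17.01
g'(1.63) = 0.26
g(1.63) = -20.23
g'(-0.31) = -3.62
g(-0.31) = -16.97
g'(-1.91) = -6.82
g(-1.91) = -8.62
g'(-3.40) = -9.80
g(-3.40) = 3.76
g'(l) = 2*l - 3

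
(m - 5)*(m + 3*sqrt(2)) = m^2 - 5*m + 3*sqrt(2)*m - 15*sqrt(2)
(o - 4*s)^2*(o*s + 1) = o^3*s - 8*o^2*s^2 + o^2 + 16*o*s^3 - 8*o*s + 16*s^2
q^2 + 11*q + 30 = (q + 5)*(q + 6)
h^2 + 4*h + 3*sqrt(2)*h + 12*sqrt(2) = (h + 4)*(h + 3*sqrt(2))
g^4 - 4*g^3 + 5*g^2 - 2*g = g*(g - 2)*(g - 1)^2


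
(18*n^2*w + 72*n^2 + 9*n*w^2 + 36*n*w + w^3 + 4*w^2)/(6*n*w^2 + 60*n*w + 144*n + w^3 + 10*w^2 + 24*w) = (3*n + w)/(w + 6)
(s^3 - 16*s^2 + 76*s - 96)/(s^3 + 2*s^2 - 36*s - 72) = (s^2 - 10*s + 16)/(s^2 + 8*s + 12)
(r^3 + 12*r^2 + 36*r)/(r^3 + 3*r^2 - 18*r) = (r + 6)/(r - 3)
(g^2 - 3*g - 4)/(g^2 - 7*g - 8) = (g - 4)/(g - 8)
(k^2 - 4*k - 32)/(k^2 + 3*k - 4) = (k - 8)/(k - 1)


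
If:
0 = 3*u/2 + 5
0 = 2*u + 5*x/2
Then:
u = -10/3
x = 8/3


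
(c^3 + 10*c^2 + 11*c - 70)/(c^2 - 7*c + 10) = (c^2 + 12*c + 35)/(c - 5)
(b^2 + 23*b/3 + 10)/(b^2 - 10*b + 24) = (b^2 + 23*b/3 + 10)/(b^2 - 10*b + 24)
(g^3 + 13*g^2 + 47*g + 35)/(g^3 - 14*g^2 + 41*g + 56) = (g^2 + 12*g + 35)/(g^2 - 15*g + 56)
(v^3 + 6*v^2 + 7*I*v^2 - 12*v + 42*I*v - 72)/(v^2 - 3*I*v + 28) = (v^2 + 3*v*(2 + I) + 18*I)/(v - 7*I)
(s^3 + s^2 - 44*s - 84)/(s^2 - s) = (s^3 + s^2 - 44*s - 84)/(s*(s - 1))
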